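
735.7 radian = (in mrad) 7.357e+05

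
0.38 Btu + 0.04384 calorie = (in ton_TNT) 9.587e-08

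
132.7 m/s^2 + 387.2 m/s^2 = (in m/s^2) 519.9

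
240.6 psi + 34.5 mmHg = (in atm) 16.42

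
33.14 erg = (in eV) 2.068e+13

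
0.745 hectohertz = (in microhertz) 7.45e+07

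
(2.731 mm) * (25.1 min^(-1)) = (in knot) 0.002221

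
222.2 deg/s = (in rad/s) 3.878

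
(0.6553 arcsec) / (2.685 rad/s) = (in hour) 3.287e-10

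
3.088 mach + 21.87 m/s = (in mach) 3.152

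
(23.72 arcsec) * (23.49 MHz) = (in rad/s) 2701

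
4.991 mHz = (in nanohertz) 4.991e+06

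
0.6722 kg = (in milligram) 6.722e+05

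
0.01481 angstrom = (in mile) 9.203e-16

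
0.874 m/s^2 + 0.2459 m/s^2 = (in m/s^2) 1.12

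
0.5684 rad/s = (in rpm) 5.428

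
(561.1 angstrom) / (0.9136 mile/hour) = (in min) 2.29e-09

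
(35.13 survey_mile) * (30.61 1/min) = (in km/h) 1.038e+05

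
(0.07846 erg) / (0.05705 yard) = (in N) 1.504e-07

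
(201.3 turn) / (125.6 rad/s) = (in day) 0.0001166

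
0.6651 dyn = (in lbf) 1.495e-06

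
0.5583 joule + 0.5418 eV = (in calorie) 0.1334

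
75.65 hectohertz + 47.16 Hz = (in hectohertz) 76.12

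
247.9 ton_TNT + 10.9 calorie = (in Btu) 9.831e+08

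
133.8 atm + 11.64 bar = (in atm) 145.3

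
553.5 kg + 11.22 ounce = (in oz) 1.954e+04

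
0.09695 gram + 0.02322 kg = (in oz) 0.8225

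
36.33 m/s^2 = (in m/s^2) 36.33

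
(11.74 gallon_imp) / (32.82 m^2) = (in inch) 0.06402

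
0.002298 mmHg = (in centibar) 0.0003064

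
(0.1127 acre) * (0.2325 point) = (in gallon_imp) 8.229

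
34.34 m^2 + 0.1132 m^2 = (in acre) 0.008514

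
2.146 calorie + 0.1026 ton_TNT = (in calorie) 1.026e+08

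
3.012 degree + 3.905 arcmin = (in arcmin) 184.6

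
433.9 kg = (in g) 4.339e+05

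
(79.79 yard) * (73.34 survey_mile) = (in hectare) 861.1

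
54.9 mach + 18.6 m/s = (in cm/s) 1.871e+06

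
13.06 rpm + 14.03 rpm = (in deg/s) 162.5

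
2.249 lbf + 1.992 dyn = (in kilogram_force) 1.02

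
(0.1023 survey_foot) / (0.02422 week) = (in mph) 4.762e-06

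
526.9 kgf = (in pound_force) 1162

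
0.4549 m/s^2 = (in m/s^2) 0.4549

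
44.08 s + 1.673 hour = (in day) 0.07022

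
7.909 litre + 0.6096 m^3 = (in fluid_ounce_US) 2.088e+04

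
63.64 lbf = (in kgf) 28.87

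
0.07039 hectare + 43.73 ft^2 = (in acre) 0.1749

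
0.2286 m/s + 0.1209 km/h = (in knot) 0.5096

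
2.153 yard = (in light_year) 2.081e-16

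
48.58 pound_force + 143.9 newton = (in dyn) 3.6e+07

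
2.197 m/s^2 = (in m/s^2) 2.197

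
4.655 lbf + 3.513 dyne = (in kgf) 2.111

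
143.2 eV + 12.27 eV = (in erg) 2.491e-10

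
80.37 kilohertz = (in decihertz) 8.037e+05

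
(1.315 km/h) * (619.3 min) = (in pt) 3.847e+07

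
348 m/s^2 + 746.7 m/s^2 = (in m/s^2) 1095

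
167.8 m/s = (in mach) 0.4928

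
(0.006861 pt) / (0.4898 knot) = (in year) 3.046e-13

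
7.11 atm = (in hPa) 7204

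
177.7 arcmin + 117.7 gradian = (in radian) 1.901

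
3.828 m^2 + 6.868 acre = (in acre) 6.869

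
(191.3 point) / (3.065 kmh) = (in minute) 0.001321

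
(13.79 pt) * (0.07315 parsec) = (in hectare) 1.098e+09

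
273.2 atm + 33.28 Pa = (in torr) 2.076e+05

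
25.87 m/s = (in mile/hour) 57.87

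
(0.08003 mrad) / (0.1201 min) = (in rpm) 0.0001061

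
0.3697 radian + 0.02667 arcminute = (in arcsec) 7.626e+04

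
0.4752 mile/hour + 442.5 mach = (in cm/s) 1.507e+07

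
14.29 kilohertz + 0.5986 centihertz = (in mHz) 1.429e+07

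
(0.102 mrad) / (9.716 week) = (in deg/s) 9.945e-10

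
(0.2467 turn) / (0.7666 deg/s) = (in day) 0.001341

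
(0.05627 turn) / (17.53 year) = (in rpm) 6.107e-09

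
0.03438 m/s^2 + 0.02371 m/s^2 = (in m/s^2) 0.05809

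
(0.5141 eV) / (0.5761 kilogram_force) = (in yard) 1.594e-20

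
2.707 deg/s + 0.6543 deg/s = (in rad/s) 0.05867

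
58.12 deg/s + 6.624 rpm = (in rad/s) 1.708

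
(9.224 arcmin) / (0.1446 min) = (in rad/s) 0.0003093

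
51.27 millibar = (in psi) 0.7436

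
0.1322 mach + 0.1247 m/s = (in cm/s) 4514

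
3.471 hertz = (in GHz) 3.471e-09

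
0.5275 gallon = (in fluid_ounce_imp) 70.28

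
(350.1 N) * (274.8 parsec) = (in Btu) 2.814e+18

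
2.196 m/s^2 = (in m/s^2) 2.196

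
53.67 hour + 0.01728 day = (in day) 2.254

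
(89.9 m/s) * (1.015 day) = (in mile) 4899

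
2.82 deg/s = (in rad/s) 0.04922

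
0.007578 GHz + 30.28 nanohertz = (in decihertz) 7.578e+07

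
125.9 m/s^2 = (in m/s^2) 125.9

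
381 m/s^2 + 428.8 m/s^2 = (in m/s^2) 809.8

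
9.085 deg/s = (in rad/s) 0.1586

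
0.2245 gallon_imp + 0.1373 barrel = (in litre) 22.85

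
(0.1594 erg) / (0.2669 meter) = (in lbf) 1.343e-08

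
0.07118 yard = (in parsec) 2.109e-18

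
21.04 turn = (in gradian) 8416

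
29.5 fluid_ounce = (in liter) 0.8724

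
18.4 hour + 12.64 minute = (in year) 0.002125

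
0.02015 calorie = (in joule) 0.08431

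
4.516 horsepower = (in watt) 3368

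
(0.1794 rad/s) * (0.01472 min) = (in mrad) 158.4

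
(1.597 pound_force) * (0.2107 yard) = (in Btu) 0.001297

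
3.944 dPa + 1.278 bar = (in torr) 958.6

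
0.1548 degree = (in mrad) 2.702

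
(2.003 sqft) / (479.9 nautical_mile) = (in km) 2.094e-10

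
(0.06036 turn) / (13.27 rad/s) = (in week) 4.725e-08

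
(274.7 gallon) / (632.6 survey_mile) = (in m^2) 1.021e-06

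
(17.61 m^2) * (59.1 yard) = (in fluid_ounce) 3.218e+07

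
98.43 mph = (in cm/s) 4400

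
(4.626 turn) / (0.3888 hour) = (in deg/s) 1.19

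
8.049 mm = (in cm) 0.8049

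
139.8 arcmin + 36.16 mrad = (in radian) 0.07683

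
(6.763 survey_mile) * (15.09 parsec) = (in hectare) 5.068e+17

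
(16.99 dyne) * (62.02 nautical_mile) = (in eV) 1.218e+20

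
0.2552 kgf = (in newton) 2.503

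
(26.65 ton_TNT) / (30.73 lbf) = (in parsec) 2.644e-08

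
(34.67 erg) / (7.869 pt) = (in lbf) 0.0002808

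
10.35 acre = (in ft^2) 4.508e+05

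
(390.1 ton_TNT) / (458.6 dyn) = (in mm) 3.559e+17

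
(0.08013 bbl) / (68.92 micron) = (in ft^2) 1990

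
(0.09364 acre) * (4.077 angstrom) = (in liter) 0.0001545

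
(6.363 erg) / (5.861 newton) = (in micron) 0.1086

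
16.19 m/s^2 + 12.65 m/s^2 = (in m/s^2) 28.84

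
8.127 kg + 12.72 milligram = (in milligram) 8.127e+06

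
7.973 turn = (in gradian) 3189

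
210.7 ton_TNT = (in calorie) 2.107e+11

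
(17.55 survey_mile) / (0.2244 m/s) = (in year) 0.003991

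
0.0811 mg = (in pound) 1.788e-07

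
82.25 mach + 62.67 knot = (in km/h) 1.009e+05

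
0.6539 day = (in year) 0.001792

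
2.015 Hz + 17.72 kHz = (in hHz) 177.2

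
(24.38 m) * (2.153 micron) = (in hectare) 5.249e-09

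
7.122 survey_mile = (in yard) 1.253e+04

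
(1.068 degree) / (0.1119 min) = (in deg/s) 0.1591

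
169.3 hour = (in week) 1.008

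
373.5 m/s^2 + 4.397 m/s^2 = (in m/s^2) 377.9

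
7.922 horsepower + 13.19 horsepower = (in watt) 1.574e+04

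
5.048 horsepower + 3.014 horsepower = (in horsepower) 8.062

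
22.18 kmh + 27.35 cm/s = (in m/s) 6.435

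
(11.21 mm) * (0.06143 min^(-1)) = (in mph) 2.567e-05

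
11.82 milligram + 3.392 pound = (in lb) 3.392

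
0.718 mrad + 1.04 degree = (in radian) 0.01887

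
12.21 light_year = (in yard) 1.263e+17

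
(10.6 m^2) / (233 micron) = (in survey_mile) 28.27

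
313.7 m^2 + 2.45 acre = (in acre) 2.528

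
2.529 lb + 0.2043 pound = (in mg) 1.24e+06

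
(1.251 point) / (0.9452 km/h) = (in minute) 2.801e-05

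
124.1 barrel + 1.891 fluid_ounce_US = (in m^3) 19.73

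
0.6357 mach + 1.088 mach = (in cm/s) 5.869e+04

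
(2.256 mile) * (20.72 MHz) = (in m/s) 7.523e+10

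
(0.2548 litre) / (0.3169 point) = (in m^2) 2.279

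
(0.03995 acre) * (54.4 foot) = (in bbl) 1.686e+04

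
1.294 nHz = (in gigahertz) 1.294e-18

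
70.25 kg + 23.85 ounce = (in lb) 156.4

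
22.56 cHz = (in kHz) 0.0002256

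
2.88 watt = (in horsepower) 0.003862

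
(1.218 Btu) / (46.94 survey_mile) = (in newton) 0.01701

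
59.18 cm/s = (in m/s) 0.5918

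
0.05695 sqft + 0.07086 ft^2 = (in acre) 2.934e-06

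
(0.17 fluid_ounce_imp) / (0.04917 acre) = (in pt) 6.881e-05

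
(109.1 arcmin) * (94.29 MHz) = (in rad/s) 2.992e+06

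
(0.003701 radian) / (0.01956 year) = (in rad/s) 6e-09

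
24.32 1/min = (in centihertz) 40.53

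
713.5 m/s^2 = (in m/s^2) 713.5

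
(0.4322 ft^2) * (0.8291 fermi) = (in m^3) 3.329e-17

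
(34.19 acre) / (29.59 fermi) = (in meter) 4.676e+18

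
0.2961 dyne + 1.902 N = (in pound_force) 0.4276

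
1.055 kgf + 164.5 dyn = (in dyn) 1.035e+06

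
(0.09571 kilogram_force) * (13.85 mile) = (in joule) 2.092e+04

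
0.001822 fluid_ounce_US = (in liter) 5.388e-05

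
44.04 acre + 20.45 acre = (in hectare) 26.1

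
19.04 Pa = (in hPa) 0.1904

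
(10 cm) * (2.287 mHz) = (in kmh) 0.0008233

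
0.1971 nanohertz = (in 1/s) 1.971e-10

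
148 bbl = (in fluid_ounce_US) 7.956e+05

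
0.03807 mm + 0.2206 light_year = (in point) 5.916e+18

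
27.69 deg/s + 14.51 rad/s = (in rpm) 143.2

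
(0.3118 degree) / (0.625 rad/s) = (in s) 0.008707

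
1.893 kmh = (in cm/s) 52.58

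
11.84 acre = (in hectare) 4.791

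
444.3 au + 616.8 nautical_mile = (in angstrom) 6.647e+23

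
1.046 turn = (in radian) 6.572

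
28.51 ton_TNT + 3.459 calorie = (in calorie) 2.851e+10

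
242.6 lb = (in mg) 1.1e+08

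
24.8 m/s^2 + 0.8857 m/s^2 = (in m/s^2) 25.69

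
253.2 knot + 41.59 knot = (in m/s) 151.7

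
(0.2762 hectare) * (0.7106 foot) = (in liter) 5.982e+05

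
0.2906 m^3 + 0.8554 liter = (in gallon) 76.99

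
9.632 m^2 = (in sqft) 103.7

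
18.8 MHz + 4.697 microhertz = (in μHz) 1.88e+13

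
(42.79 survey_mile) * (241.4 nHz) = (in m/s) 0.01662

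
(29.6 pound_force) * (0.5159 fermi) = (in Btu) 6.438e-17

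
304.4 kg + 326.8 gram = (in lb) 671.8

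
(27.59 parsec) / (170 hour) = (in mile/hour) 3.112e+12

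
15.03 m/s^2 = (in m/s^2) 15.03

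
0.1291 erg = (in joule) 1.291e-08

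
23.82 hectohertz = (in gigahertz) 2.382e-06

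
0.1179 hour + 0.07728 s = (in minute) 7.075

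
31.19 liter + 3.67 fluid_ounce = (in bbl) 0.1969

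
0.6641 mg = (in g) 0.0006641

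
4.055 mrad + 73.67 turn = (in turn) 73.67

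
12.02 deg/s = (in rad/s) 0.2098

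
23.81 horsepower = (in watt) 1.776e+04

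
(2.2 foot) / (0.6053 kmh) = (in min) 0.06647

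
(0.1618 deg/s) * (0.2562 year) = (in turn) 3631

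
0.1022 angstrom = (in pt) 2.897e-08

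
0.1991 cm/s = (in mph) 0.004454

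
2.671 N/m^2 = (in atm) 2.636e-05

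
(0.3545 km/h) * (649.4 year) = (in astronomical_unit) 0.01348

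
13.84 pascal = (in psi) 0.002007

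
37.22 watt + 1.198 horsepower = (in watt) 930.6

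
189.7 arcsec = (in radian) 0.0009197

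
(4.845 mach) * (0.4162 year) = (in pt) 6.138e+13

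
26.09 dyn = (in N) 0.0002609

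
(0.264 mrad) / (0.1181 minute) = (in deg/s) 0.002135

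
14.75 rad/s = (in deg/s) 845.1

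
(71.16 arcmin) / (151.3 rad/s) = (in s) 0.0001368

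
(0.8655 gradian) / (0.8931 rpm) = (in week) 2.404e-07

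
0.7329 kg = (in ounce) 25.85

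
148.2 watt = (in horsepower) 0.1987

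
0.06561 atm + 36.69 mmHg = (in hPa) 115.4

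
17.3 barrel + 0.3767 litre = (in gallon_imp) 605.1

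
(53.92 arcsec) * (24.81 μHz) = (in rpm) 6.193e-08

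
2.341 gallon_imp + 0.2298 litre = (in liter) 10.87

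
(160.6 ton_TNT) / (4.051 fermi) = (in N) 1.659e+26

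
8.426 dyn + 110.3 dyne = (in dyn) 118.7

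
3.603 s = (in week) 5.957e-06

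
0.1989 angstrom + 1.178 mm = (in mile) 7.32e-07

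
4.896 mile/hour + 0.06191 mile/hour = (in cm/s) 221.6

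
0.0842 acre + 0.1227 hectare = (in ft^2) 1.688e+04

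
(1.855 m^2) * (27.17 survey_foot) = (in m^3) 15.36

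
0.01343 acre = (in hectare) 0.005435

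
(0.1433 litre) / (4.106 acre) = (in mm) 8.624e-06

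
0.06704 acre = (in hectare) 0.02713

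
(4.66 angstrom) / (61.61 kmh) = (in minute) 4.538e-13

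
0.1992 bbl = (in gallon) 8.366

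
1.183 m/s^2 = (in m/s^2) 1.183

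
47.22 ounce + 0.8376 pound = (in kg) 1.719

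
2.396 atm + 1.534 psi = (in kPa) 253.4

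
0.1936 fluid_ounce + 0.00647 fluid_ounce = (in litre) 0.005917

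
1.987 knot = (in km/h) 3.68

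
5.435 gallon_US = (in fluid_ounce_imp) 724.1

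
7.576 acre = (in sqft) 3.3e+05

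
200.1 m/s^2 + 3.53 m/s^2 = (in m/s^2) 203.6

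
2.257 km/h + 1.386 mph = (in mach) 0.003661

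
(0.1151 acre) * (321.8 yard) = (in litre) 1.371e+08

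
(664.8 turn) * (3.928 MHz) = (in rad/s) 1.641e+10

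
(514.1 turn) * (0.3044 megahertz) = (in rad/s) 9.833e+08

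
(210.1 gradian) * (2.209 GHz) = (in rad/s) 7.29e+09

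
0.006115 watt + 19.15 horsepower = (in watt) 1.428e+04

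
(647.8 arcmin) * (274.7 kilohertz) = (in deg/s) 2.966e+06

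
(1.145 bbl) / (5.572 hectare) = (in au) 2.184e-17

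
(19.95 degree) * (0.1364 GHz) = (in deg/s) 2.721e+09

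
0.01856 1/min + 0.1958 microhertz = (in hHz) 3.095e-06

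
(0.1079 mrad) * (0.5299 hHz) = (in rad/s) 0.005718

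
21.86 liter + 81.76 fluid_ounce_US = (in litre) 24.28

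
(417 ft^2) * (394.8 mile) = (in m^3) 2.461e+07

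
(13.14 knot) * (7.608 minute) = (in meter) 3086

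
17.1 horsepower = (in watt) 1.275e+04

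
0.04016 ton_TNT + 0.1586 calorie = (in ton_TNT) 0.04016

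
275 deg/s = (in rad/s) 4.8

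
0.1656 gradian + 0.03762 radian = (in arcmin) 138.3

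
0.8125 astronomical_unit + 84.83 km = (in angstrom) 1.215e+21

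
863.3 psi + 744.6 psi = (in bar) 110.9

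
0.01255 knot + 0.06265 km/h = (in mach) 7.007e-05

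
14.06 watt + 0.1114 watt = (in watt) 14.17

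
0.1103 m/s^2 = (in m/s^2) 0.1103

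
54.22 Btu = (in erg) 5.721e+11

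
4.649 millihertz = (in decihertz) 0.04649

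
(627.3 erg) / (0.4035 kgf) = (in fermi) 1.585e+10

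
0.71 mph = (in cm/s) 31.74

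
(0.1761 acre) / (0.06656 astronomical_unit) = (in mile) 4.447e-11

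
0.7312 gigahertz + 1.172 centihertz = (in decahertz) 7.312e+07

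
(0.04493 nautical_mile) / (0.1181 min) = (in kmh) 42.27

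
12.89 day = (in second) 1.114e+06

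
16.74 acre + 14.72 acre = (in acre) 31.46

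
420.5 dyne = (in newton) 0.004205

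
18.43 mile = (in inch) 1.168e+06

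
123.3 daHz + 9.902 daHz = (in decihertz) 1.332e+04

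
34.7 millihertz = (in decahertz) 0.00347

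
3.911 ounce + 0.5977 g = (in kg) 0.1115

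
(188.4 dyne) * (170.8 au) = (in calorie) 1.151e+10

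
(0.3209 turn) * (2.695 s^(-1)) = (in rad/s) 5.434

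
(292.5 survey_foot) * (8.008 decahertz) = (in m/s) 7139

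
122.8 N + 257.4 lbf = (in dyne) 1.268e+08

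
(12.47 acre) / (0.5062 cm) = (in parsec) 3.231e-10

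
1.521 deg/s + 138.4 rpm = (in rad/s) 14.52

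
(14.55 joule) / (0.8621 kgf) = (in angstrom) 1.721e+10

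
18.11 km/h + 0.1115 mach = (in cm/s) 4300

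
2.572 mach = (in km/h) 3153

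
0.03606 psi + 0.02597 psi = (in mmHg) 3.208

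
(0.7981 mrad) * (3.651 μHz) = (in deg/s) 1.67e-07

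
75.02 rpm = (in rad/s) 7.856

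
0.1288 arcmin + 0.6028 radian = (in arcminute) 2072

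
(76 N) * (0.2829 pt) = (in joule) 0.007585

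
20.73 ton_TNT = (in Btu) 8.221e+07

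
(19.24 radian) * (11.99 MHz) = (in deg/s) 1.322e+10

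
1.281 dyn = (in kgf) 1.306e-06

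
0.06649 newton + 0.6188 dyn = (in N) 0.0665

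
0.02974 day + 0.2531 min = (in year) 8.196e-05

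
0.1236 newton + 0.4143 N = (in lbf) 0.1209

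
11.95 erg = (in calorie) 2.856e-07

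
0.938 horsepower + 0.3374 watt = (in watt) 699.8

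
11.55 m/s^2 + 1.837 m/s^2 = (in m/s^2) 13.39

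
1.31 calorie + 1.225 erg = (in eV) 3.421e+19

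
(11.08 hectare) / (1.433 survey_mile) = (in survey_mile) 0.02985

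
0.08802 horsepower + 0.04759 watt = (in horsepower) 0.08808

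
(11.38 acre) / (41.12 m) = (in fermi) 1.12e+18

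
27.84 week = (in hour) 4677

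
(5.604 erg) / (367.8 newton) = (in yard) 1.666e-09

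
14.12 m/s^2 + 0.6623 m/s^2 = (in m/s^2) 14.78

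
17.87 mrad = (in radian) 0.01787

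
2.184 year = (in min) 1.148e+06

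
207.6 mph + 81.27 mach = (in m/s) 2.777e+04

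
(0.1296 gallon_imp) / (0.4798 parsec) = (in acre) 9.834e-24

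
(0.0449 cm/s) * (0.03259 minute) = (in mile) 5.455e-07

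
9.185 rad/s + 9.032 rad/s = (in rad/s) 18.22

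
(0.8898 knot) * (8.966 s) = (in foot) 13.47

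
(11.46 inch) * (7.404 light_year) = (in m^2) 2.039e+16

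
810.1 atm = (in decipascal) 8.208e+08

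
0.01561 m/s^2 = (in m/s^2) 0.01561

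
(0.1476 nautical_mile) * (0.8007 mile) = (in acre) 87.04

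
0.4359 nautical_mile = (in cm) 8.073e+04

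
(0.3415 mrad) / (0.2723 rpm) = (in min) 0.0001996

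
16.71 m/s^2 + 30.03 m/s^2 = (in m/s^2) 46.74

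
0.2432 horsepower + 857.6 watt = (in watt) 1039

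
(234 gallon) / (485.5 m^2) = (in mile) 1.134e-06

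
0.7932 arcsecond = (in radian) 3.846e-06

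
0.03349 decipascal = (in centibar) 3.349e-06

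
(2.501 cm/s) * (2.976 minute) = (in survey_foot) 14.65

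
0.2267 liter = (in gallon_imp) 0.04987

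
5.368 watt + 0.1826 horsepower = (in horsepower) 0.1898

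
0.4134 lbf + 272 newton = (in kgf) 27.92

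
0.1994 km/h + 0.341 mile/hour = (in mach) 0.0006104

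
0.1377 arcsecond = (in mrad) 0.0006676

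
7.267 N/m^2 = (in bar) 7.267e-05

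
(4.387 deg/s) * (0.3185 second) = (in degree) 1.397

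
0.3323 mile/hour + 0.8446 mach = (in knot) 559.3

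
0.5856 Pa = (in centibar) 0.0005856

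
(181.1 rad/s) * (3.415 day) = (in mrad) 5.343e+10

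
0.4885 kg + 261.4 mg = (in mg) 4.888e+05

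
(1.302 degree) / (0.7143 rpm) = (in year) 9.633e-09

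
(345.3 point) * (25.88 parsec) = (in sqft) 1.047e+18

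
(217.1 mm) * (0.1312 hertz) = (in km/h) 0.1025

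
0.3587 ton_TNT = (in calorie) 3.587e+08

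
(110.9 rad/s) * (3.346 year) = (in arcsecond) 2.414e+15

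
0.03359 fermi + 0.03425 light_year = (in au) 2166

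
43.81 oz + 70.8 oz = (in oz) 114.6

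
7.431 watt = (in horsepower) 0.009965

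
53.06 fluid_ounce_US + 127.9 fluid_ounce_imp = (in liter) 5.203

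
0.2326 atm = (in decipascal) 2.357e+05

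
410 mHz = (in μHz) 4.1e+05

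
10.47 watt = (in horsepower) 0.01404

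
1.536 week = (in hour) 258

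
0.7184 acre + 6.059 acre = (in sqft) 2.952e+05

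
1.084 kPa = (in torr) 8.131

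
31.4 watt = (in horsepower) 0.04211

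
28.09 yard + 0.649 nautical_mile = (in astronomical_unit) 8.206e-09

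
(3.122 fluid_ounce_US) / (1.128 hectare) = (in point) 2.32e-05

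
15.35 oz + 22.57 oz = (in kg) 1.075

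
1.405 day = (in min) 2023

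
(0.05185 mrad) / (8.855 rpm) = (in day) 6.472e-10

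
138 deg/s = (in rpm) 23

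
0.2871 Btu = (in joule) 302.9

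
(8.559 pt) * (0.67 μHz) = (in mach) 5.941e-12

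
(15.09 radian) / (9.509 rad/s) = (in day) 1.837e-05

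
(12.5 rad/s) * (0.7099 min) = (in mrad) 5.324e+05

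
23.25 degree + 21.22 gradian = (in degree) 42.35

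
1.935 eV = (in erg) 3.1e-12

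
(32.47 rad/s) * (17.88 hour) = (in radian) 2.09e+06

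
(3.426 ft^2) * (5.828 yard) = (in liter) 1696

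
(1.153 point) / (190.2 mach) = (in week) 1.038e-14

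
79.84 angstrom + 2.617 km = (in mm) 2.617e+06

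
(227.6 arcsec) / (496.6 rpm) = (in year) 6.728e-13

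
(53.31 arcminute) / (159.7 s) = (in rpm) 0.0009273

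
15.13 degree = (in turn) 0.04203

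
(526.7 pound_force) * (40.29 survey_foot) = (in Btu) 27.27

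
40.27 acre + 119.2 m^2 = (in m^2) 1.631e+05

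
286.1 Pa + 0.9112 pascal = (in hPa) 2.87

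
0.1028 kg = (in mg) 1.028e+05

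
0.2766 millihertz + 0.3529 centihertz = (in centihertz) 0.3806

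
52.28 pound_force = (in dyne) 2.326e+07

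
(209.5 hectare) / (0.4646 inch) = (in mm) 1.775e+11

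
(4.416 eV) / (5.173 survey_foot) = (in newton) 4.487e-19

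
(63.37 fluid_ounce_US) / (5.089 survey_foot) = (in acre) 2.986e-07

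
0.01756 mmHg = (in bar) 2.341e-05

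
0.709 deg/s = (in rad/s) 0.01237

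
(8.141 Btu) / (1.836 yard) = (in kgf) 521.7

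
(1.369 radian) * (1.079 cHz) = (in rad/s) 0.01477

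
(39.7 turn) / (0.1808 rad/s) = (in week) 0.002281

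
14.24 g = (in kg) 0.01424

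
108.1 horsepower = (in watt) 8.061e+04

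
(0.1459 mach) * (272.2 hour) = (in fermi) 4.868e+22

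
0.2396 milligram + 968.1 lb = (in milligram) 4.391e+08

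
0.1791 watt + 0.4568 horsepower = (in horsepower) 0.457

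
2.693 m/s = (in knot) 5.235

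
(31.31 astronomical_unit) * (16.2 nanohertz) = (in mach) 222.8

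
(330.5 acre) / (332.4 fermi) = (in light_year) 425.3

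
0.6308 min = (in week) 6.258e-05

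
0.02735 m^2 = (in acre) 6.758e-06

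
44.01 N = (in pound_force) 9.894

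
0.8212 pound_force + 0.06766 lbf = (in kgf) 0.4032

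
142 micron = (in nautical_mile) 7.667e-08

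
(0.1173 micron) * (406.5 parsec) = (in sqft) 1.584e+13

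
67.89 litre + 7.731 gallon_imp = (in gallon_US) 27.22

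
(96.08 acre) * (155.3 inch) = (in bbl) 9.647e+06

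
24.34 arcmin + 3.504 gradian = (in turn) 0.009887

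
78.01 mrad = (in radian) 0.07801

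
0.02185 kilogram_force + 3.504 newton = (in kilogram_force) 0.3792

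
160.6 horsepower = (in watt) 1.198e+05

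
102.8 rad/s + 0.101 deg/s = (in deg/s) 5890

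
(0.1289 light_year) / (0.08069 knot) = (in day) 3.4e+11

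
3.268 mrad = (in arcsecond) 674.1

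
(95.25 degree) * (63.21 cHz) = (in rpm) 10.03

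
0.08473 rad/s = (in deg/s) 4.855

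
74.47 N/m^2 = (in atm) 0.000735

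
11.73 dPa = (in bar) 1.173e-05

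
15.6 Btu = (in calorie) 3934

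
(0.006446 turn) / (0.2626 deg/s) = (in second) 8.837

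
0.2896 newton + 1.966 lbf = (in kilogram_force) 0.9213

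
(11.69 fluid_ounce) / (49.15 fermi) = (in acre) 1.738e+06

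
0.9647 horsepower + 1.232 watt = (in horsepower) 0.9664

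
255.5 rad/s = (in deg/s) 1.464e+04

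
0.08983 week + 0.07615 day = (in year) 0.001931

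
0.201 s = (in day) 2.326e-06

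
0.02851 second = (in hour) 7.919e-06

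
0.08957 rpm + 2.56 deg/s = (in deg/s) 3.097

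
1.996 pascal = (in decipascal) 19.96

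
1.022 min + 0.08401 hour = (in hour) 0.101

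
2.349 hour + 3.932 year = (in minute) 2.067e+06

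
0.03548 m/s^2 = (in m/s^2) 0.03548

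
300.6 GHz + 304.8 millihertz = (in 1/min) 1.804e+13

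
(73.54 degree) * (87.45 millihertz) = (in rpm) 1.072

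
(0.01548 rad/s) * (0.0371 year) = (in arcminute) 6.226e+07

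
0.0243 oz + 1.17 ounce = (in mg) 3.386e+04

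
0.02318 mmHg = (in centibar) 0.00309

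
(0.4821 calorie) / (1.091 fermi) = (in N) 1.849e+15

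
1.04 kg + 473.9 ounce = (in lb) 31.91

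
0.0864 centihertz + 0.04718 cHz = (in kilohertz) 1.336e-06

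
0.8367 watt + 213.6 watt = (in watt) 214.4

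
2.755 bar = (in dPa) 2.755e+06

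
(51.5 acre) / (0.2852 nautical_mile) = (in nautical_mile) 0.2131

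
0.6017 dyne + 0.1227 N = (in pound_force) 0.02759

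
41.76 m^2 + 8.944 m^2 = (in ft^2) 545.8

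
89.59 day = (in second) 7.741e+06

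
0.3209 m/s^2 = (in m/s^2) 0.3209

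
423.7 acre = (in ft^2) 1.846e+07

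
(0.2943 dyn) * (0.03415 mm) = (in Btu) 9.526e-14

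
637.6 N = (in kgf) 65.02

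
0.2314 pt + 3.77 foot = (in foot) 3.77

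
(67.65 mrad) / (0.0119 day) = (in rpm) 0.0006283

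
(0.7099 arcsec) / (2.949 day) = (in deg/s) 7.739e-10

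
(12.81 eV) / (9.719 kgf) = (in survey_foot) 7.065e-20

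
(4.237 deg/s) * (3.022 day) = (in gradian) 1.229e+06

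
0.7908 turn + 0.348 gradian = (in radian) 4.974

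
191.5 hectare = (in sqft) 2.061e+07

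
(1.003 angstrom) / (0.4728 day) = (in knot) 4.773e-15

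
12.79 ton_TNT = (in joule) 5.351e+10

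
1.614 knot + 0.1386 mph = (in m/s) 0.8923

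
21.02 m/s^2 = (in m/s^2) 21.02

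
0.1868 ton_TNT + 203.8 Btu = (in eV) 4.88e+27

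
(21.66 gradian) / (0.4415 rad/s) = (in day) 8.919e-06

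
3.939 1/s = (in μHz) 3.939e+06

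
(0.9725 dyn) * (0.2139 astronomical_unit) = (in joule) 3.112e+05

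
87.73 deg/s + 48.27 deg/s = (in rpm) 22.67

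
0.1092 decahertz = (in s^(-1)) 1.092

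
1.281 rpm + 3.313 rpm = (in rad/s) 0.4811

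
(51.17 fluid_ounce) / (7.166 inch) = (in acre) 2.054e-06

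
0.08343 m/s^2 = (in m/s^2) 0.08343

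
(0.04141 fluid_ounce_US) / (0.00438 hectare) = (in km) 2.796e-11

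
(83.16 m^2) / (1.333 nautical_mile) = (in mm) 33.69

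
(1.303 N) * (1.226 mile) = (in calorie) 614.5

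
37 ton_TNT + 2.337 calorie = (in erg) 1.548e+18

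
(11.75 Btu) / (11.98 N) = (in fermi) 1.035e+18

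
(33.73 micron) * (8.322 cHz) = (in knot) 5.456e-06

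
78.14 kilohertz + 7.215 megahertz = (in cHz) 7.293e+08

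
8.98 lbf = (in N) 39.95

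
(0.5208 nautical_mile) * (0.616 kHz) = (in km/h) 2.139e+06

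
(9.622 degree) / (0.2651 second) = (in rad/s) 0.6335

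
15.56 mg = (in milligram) 15.56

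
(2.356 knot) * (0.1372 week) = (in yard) 1.1e+05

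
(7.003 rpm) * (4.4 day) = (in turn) 4.437e+04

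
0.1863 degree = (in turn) 0.0005175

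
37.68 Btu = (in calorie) 9502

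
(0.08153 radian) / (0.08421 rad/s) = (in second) 0.9682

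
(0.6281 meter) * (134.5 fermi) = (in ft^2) 9.093e-13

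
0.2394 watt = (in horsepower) 0.000321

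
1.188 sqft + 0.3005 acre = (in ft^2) 1.309e+04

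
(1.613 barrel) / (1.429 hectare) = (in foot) 5.888e-05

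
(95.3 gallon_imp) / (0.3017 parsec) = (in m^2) 4.654e-17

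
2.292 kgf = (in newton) 22.48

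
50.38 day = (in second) 4.353e+06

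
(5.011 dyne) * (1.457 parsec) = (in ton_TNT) 538.4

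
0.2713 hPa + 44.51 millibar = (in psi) 0.6495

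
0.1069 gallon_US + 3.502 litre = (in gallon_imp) 0.8593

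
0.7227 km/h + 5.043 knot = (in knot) 5.433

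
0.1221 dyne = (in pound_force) 2.745e-07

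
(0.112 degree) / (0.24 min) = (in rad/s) 0.0001357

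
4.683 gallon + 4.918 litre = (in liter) 22.65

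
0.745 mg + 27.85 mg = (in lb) 6.304e-05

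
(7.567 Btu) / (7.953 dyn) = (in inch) 3.952e+09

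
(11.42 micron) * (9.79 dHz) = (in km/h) 4.025e-05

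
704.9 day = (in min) 1.015e+06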